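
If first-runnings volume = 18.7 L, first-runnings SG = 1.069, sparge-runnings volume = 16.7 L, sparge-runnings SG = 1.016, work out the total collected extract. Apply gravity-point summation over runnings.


total = Σ (SG_i − 1)·1000·V_i
first = (1.069 − 1)·1000·18.7 = 1290.3000
sparge = (1.016 − 1)·1000·16.7 = 267.2000
total = 1290.3000 + 267.2000

1557.5000 gravity·L


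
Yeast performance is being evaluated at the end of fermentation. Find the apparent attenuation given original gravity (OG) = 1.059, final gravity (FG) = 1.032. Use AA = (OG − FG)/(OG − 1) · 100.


AA = (1.059 − 1.032)/(1.059 − 1) · 100

45.7627 %


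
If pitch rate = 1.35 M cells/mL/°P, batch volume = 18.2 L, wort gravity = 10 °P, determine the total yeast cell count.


cells (billions) = rate · V_L · °P
cells = 1.35 · 18.2 · 10

245.7000 billion cells


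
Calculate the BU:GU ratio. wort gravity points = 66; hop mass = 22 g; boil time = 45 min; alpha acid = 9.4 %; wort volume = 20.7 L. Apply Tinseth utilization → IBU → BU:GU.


U = 1.65·0.000125^(GP/1000)·(1−e^(−0.04t))/4.15;  IBU = (α/100)·m·U·1000/V;  BU:GU = IBU/GP
U = 1.65·0.000125^(66/1000)·(1−e^(−0.04·45))/4.15 = 0.1834
IBU = (9.4/100)·22·0.1834·1000/20.7 = 18.3207
BU:GU = 18.3207/66

0.2776


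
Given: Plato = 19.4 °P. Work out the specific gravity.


SG = 259/(259 − P)
SG = 259/(259 − 19.4)

1.0810


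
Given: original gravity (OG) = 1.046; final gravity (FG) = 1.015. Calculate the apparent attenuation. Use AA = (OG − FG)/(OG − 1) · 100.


AA = (1.046 − 1.015)/(1.046 − 1) · 100

67.3913 %


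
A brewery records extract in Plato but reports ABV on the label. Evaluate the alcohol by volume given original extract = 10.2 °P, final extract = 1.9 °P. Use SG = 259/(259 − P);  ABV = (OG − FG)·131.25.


OG = 259/(259 − 10.2) = 1.0410
FG = 259/(259 − 1.9) = 1.0074
ABV = (1.0410 − 1.0074)·131.25

4.4109 % ABV


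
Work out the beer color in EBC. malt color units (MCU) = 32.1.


SRM = 1.4922·MCU^0.6859;  EBC = SRM·1.97
SRM = 1.4922·32.1^0.6859 = 16.1116
EBC = 16.1116·1.97

31.7399 EBC


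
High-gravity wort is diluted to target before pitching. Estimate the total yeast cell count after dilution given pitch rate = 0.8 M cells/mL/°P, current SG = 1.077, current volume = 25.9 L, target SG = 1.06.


V_w = V·((SG_c−1)/(SG_t−1)−1);  °P = 259 − 259/SG_t;  cells = rate·(V+V_w)·°P
V_w = 25.9·((1.077−1)/(1.06−1)−1) = 7.3383
V_final = 25.9 + 7.3383 = 33.2383
°P = 259 − 259/1.06 = 14.6604
cells = 0.8·33.2383·14.6604

389.8292 billion cells


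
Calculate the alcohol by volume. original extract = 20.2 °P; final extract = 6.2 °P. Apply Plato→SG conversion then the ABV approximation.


SG = 259/(259 − P);  ABV = (OG − FG)·131.25
OG = 259/(259 − 20.2) = 1.0846
FG = 259/(259 − 6.2) = 1.0245
ABV = (1.0846 − 1.0245)·131.25

7.8834 % ABV


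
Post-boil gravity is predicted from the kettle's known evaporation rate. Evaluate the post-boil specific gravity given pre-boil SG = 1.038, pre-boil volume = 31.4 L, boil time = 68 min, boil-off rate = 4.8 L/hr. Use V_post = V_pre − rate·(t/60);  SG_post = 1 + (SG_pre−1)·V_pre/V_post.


V_post = 31.4 − 4.8·(68/60) = 25.9600
SG_post = 1 + (1.038 − 1)·31.4/25.9600

1.0460


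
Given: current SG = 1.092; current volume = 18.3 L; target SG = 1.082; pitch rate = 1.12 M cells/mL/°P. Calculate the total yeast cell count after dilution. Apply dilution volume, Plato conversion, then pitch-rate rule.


V_w = V·((SG_c−1)/(SG_t−1)−1);  °P = 259 − 259/SG_t;  cells = rate·(V+V_w)·°P
V_w = 18.3·((1.092−1)/(1.082−1)−1) = 2.2317
V_final = 18.3 + 2.2317 = 20.5317
°P = 259 − 259/1.082 = 19.6285
cells = 1.12·20.5317·19.6285

451.3666 billion cells


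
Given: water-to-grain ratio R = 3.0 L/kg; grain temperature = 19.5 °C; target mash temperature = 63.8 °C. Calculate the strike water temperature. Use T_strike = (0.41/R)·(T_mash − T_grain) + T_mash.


T_strike = (0.41/3.0)·(63.8 − 19.5) + 63.8

69.8543 °C


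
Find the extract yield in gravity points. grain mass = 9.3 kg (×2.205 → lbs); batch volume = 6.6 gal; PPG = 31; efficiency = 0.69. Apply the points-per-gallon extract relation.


points = lbs × PPG × eff / vol
lbs = 9.3 × 2.205 = 20.5065
points = 20.5065 × 31 × 0.69 / 6.6

66.4597 points


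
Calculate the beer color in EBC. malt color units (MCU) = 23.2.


SRM = 1.4922·MCU^0.6859;  EBC = SRM·1.97
SRM = 1.4922·23.2^0.6859 = 12.8948
EBC = 12.8948·1.97

25.4028 EBC


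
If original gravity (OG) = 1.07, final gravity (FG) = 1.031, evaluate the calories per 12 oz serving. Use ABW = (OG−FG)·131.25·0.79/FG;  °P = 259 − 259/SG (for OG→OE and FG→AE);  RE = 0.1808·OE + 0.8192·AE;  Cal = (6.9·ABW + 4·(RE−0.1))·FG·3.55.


ABW = (1.07 − 1.031)·131.25·0.79/1.031 = 3.9222
OE = 259 − 259/1.07 = 16.9439 °P
AE = 259 − 259/1.031 = 7.7876 °P
RE = 0.1808·16.9439 + 0.8192·7.7876 = 9.4431 °P
Cal = (6.9·3.9222 + 4·(9.4431−0.1))·1.031·3.55

235.8373 kcal


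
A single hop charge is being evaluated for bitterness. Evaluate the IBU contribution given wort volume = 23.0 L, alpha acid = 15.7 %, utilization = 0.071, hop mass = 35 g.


IBU = (α/100)·mass·U·1000 / V
IBU = (15.7/100)·35·0.071·1000 / 23.0

16.9628 IBU


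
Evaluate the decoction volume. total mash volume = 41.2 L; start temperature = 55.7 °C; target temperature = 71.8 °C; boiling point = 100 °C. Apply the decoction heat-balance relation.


V_dec = V_total·(T_target − T_start)/(T_boil − T_start)
V_dec = 41.2·(71.8 − 55.7)/(100 − 55.7)

14.9734 L


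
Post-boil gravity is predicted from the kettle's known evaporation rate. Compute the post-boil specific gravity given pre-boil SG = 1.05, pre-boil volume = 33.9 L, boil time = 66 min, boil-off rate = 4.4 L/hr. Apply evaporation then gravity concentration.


V_post = V_pre − rate·(t/60);  SG_post = 1 + (SG_pre−1)·V_pre/V_post
V_post = 33.9 − 4.4·(66/60) = 29.0600
SG_post = 1 + (1.05 − 1)·33.9/29.0600

1.0583


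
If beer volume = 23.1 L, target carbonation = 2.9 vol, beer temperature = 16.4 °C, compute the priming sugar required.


residual = 14.695·(0.01821 + 0.09011·e^(−0.04·T));  sugar = (target − residual)·4.0·V
residual = 14.695·(0.01821 + 0.09011·e^(−0.04·16.4)) = 0.9547
sugar = (2.9 − 0.9547)·4.0·23.1

179.7424 g


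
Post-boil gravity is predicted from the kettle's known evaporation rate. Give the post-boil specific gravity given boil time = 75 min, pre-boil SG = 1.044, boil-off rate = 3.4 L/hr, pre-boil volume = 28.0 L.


V_post = V_pre − rate·(t/60);  SG_post = 1 + (SG_pre−1)·V_pre/V_post
V_post = 28.0 − 3.4·(75/60) = 23.7500
SG_post = 1 + (1.044 − 1)·28.0/23.7500

1.0519


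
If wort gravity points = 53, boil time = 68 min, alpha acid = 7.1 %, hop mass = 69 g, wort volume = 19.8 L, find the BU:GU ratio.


U = 1.65·0.000125^(GP/1000)·(1−e^(−0.04t))/4.15;  IBU = (α/100)·m·U·1000/V;  BU:GU = IBU/GP
U = 1.65·0.000125^(53/1000)·(1−e^(−0.04·68))/4.15 = 0.2307
IBU = (7.1/100)·69·0.2307·1000/19.8 = 57.0715
BU:GU = 57.0715/53

1.0768


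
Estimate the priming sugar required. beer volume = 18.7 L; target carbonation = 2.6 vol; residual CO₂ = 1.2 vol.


sugar = (target − residual)·4.0·V
sugar = (2.6 − 1.2)·4.0·18.7

104.7200 g


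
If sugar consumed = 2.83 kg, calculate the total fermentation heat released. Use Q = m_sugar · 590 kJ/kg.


Q = 2.83 · 590

1669.7000 kJ


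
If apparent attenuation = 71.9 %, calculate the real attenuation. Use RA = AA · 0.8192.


RA = 71.9 · 0.8192

58.9005 %


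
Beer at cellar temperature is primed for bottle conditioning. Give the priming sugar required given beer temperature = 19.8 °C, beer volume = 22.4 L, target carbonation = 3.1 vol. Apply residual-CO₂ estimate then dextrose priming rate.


residual = 14.695·(0.01821 + 0.09011·e^(−0.04·T));  sugar = (target − residual)·4.0·V
residual = 14.695·(0.01821 + 0.09011·e^(−0.04·19.8)) = 0.8674
sugar = (3.1 − 0.8674)·4.0·22.4

200.0444 g


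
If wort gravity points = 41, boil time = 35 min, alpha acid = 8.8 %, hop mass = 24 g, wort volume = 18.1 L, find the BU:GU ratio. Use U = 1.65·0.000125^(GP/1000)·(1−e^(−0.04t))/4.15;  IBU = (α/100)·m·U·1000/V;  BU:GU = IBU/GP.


U = 1.65·0.000125^(41/1000)·(1−e^(−0.04·35))/4.15 = 0.2072
IBU = (8.8/100)·24·0.2072·1000/18.1 = 24.1798
BU:GU = 24.1798/41

0.5898


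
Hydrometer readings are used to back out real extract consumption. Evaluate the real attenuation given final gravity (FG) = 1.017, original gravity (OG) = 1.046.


AA = (OG−FG)/(OG−1)·100;  RA = AA·0.8192
AA = (1.046 − 1.017)/(1.046 − 1)·100 = 63.0435
RA = 63.0435·0.8192

51.6452 %


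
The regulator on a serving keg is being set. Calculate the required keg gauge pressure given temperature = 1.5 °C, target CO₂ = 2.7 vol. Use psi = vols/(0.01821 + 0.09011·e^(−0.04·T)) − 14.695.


psi = 2.7/(0.01821 + 0.09011·e^(−0.04·1.5)) − 14.695

11.5002 psi


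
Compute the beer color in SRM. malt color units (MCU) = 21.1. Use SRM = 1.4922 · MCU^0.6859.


SRM = 1.4922 · 21.1^0.6859

12.0824 SRM


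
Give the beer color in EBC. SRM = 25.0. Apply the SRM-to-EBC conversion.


EBC = SRM · 1.97
EBC = 25.0 · 1.97

49.2500 EBC


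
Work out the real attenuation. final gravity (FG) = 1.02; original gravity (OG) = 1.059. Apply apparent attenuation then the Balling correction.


AA = (OG−FG)/(OG−1)·100;  RA = AA·0.8192
AA = (1.059 − 1.02)/(1.059 − 1)·100 = 66.1017
RA = 66.1017·0.8192

54.1505 %


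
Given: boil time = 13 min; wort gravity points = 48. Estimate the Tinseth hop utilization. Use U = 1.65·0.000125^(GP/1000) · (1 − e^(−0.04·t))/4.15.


bigness = 1.65·0.000125^(48/1000) = 1.0719
boil_factor = (1 − e^(−0.04·13))/4.15 = 0.0977
U = 1.0719 · 0.0977

0.1047


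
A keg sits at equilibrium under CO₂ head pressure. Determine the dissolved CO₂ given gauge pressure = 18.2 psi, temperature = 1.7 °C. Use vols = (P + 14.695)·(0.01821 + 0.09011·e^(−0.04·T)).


vols = (18.2 + 14.695)·(0.01821 + 0.09011·e^(−0.04·1.7))

3.3683 volumes


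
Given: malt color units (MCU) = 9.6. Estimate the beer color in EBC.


SRM = 1.4922·MCU^0.6859;  EBC = SRM·1.97
SRM = 1.4922·9.6^0.6859 = 7.0399
EBC = 7.0399·1.97

13.8686 EBC


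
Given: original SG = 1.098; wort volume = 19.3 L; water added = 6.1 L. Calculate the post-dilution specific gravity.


SG_new = 1 + (SG_old − 1)·V_old/(V_old + V_water)
pts = (1.098 − 1)·1000·19.3/(19.3 + 6.1) = 74.4646
SG_new = 1 + 74.4646/1000

1.0745


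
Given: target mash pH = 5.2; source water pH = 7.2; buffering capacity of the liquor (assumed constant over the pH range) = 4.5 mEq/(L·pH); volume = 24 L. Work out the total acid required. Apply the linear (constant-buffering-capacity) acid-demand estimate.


acid = buffering capacity · (pH_source − pH_target) · V
acid = 4.5 · (7.2 − 5.2) · 24

216.0000 mEq


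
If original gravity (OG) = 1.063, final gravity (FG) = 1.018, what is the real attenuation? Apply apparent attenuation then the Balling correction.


AA = (OG−FG)/(OG−1)·100;  RA = AA·0.8192
AA = (1.063 − 1.018)/(1.063 − 1)·100 = 71.4286
RA = 71.4286·0.8192

58.5143 %


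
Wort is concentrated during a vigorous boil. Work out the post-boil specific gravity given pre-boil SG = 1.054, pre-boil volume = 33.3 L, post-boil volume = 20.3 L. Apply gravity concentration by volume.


SG_post = 1 + (SG_pre − 1)·V_pre/V_post
pts_pre = (1.054 − 1)·1000 = 54.0000
pts_post = 54.0000·33.3/20.3 = 88.5813
SG_post = 1 + 88.5813/1000

1.0886


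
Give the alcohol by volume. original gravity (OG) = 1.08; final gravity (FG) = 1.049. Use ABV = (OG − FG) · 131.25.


ABV = (1.08 − 1.049) · 131.25

4.0688 % ABV


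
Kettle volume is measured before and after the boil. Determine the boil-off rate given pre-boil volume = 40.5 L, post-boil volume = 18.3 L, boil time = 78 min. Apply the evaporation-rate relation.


rate = (V_pre − V_post) / (t_min/60)
rate = (40.5 − 18.3) / (78/60)

17.0769 L/hr


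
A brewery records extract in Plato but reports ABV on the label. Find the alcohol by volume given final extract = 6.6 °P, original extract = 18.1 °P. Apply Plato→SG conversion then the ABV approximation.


SG = 259/(259 − P);  ABV = (OG − FG)·131.25
OG = 259/(259 − 18.1) = 1.0751
FG = 259/(259 − 6.6) = 1.0261
ABV = (1.0751 − 1.0261)·131.25

6.4294 % ABV


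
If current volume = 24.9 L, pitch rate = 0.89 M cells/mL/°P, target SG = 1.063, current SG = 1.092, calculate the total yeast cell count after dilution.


V_w = V·((SG_c−1)/(SG_t−1)−1);  °P = 259 − 259/SG_t;  cells = rate·(V+V_w)·°P
V_w = 24.9·((1.092−1)/(1.063−1)−1) = 11.4619
V_final = 24.9 + 11.4619 = 36.3619
°P = 259 − 259/1.063 = 15.3500
cells = 0.89·36.3619·15.3500

496.7566 billion cells


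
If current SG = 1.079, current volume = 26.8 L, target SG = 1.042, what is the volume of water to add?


V_water = V·((SG_curr − 1)/(SG_target − 1) − 1)
V_water = 26.8·((1.079 − 1)/(1.042 − 1) − 1)

23.6095 L


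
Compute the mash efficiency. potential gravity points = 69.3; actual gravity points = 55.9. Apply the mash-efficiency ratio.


efficiency = actual / potential × 100
efficiency = 55.9 / 69.3 × 100

80.6638 %


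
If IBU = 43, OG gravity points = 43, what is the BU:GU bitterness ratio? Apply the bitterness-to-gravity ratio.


BU:GU = IBU / OG_points
BU:GU = 43 / 43

1.0000


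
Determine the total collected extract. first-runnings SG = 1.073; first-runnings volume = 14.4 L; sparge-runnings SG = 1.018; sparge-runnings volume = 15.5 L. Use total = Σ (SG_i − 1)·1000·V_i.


first = (1.073 − 1)·1000·14.4 = 1051.2000
sparge = (1.018 − 1)·1000·15.5 = 279.0000
total = 1051.2000 + 279.0000

1330.2000 gravity·L


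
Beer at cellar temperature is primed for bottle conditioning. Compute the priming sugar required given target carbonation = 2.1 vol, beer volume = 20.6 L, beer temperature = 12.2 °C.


residual = 14.695·(0.01821 + 0.09011·e^(−0.04·T));  sugar = (target − residual)·4.0·V
residual = 14.695·(0.01821 + 0.09011·e^(−0.04·12.2)) = 1.0804
sugar = (2.1 − 1.0804)·4.0·20.6

84.0118 g


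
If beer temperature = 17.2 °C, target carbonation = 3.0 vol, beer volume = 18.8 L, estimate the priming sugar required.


residual = 14.695·(0.01821 + 0.09011·e^(−0.04·T));  sugar = (target − residual)·4.0·V
residual = 14.695·(0.01821 + 0.09011·e^(−0.04·17.2)) = 0.9331
sugar = (3.0 − 0.9331)·4.0·18.8

155.4312 g


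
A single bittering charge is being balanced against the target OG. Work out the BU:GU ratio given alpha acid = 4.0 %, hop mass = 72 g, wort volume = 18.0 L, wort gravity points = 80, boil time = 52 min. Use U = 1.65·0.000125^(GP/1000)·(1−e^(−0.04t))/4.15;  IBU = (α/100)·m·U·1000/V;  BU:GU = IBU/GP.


U = 1.65·0.000125^(80/1000)·(1−e^(−0.04·52))/4.15 = 0.1695
IBU = (4.0/100)·72·0.1695·1000/18.0 = 27.1238
BU:GU = 27.1238/80

0.3390


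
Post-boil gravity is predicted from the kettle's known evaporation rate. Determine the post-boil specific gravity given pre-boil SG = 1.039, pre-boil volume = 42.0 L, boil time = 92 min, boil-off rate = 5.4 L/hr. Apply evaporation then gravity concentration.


V_post = V_pre − rate·(t/60);  SG_post = 1 + (SG_pre−1)·V_pre/V_post
V_post = 42.0 − 5.4·(92/60) = 33.7200
SG_post = 1 + (1.039 − 1)·42.0/33.7200

1.0486


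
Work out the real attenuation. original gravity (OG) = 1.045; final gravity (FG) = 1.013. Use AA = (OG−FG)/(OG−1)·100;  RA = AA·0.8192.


AA = (1.045 − 1.013)/(1.045 − 1)·100 = 71.1111
RA = 71.1111·0.8192

58.2542 %


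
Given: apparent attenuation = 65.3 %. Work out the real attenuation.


RA = AA · 0.8192
RA = 65.3 · 0.8192

53.4938 %


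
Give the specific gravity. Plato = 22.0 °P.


SG = 259/(259 − P)
SG = 259/(259 − 22.0)

1.0928


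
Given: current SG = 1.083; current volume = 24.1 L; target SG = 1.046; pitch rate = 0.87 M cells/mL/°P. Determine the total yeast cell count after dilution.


V_w = V·((SG_c−1)/(SG_t−1)−1);  °P = 259 − 259/SG_t;  cells = rate·(V+V_w)·°P
V_w = 24.1·((1.083−1)/(1.046−1)−1) = 19.3848
V_final = 24.1 + 19.3848 = 43.4848
°P = 259 − 259/1.046 = 11.3901
cells = 0.87·43.4848·11.3901

430.9059 billion cells


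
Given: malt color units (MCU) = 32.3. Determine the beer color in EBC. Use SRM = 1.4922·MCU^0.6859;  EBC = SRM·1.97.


SRM = 1.4922·32.3^0.6859 = 16.1804
EBC = 16.1804·1.97

31.8754 EBC


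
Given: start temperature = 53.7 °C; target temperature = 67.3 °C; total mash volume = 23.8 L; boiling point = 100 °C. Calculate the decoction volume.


V_dec = V_total·(T_target − T_start)/(T_boil − T_start)
V_dec = 23.8·(67.3 − 53.7)/(100 − 53.7)

6.9909 L


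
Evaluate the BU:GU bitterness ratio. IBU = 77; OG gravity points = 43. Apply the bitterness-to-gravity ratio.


BU:GU = IBU / OG_points
BU:GU = 77 / 43

1.7907


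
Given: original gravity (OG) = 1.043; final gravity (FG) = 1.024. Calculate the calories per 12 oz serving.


ABW = (OG−FG)·131.25·0.79/FG;  °P = 259 − 259/SG (for OG→OE and FG→AE);  RE = 0.1808·OE + 0.8192·AE;  Cal = (6.9·ABW + 4·(RE−0.1))·FG·3.55
ABW = (1.043 − 1.024)·131.25·0.79/1.024 = 1.9239
OE = 259 − 259/1.043 = 10.6779 °P
AE = 259 − 259/1.024 = 6.0703 °P
RE = 0.1808·10.6779 + 0.8192·6.0703 = 6.9034 °P
Cal = (6.9·1.9239 + 4·(6.9034−0.1))·1.024·3.55

147.1829 kcal


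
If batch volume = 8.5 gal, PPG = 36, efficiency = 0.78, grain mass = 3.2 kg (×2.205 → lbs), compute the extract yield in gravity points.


points = lbs × PPG × eff / vol
lbs = 3.2 × 2.205 = 7.0560
points = 7.0560 × 36 × 0.78 / 8.5

23.3097 points


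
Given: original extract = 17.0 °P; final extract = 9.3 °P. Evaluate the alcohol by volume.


SG = 259/(259 − P);  ABV = (OG − FG)·131.25
OG = 259/(259 − 17.0) = 1.0702
FG = 259/(259 − 9.3) = 1.0372
ABV = (1.0702 − 1.0372)·131.25

4.3317 % ABV


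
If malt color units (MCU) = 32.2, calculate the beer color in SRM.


SRM = 1.4922 · MCU^0.6859
SRM = 1.4922 · 32.2^0.6859

16.1460 SRM


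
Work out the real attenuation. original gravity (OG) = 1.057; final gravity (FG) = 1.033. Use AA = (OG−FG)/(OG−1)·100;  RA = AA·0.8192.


AA = (1.057 − 1.033)/(1.057 − 1)·100 = 42.1053
RA = 42.1053·0.8192

34.4926 %


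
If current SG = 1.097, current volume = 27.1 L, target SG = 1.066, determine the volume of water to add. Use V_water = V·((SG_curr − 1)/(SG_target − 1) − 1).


V_water = 27.1·((1.097 − 1)/(1.066 − 1) − 1)

12.7288 L


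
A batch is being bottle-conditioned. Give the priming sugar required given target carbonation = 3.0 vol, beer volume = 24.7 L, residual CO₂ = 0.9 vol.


sugar = (target − residual)·4.0·V
sugar = (3.0 − 0.9)·4.0·24.7

207.4800 g


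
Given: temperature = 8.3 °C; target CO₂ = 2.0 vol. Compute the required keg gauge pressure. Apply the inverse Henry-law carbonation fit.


psi = vols/(0.01821 + 0.09011·e^(−0.04·T)) − 14.695
psi = 2.0/(0.01821 + 0.09011·e^(−0.04·8.3)) − 14.695

9.4413 psi


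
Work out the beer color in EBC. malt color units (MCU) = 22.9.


SRM = 1.4922·MCU^0.6859;  EBC = SRM·1.97
SRM = 1.4922·22.9^0.6859 = 12.7802
EBC = 12.7802·1.97

25.1770 EBC


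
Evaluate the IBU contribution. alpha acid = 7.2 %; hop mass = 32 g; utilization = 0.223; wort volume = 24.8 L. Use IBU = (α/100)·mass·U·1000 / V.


IBU = (7.2/100)·32·0.223·1000 / 24.8

20.7174 IBU


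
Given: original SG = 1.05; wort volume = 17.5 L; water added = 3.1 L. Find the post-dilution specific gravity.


SG_new = 1 + (SG_old − 1)·V_old/(V_old + V_water)
pts = (1.05 − 1)·1000·17.5/(17.5 + 3.1) = 42.4757
SG_new = 1 + 42.4757/1000

1.0425


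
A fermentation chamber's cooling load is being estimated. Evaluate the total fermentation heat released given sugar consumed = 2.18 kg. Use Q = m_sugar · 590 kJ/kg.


Q = 2.18 · 590

1286.2000 kJ


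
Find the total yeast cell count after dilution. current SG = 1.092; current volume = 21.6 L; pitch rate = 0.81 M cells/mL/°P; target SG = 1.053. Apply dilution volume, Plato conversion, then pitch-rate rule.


V_w = V·((SG_c−1)/(SG_t−1)−1);  °P = 259 − 259/SG_t;  cells = rate·(V+V_w)·°P
V_w = 21.6·((1.092−1)/(1.053−1)−1) = 15.8943
V_final = 21.6 + 15.8943 = 37.4943
°P = 259 − 259/1.053 = 13.0361
cells = 0.81·37.4943·13.0361

395.9114 billion cells


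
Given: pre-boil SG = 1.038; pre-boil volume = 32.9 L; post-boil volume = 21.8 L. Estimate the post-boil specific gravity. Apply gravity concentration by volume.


SG_post = 1 + (SG_pre − 1)·V_pre/V_post
pts_pre = (1.038 − 1)·1000 = 38.0000
pts_post = 38.0000·32.9/21.8 = 57.3486
SG_post = 1 + 57.3486/1000

1.0573


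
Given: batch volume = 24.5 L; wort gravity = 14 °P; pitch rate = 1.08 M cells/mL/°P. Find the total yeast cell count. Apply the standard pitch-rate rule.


cells (billions) = rate · V_L · °P
cells = 1.08 · 24.5 · 14

370.4400 billion cells


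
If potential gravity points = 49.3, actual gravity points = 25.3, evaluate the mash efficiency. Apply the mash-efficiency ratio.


efficiency = actual / potential × 100
efficiency = 25.3 / 49.3 × 100

51.3185 %


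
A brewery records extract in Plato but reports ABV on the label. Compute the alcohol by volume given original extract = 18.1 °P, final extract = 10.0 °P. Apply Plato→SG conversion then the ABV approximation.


SG = 259/(259 − P);  ABV = (OG − FG)·131.25
OG = 259/(259 − 18.1) = 1.0751
FG = 259/(259 − 10.0) = 1.0402
ABV = (1.0751 − 1.0402)·131.25

4.5904 % ABV


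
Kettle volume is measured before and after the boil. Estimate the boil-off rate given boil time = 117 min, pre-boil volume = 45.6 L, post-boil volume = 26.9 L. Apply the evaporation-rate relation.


rate = (V_pre − V_post) / (t_min/60)
rate = (45.6 − 26.9) / (117/60)

9.5897 L/hr


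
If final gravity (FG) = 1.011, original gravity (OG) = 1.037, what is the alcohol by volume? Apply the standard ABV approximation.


ABV = (OG − FG) · 131.25
ABV = (1.037 − 1.011) · 131.25

3.4125 % ABV


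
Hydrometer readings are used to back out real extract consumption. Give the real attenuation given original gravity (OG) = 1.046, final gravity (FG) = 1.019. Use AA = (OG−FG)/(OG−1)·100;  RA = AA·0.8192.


AA = (1.046 − 1.019)/(1.046 − 1)·100 = 58.6957
RA = 58.6957·0.8192

48.0835 %


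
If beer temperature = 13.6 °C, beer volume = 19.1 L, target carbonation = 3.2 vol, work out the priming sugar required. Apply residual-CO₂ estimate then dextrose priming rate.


residual = 14.695·(0.01821 + 0.09011·e^(−0.04·T));  sugar = (target − residual)·4.0·V
residual = 14.695·(0.01821 + 0.09011·e^(−0.04·13.6)) = 1.0362
sugar = (3.2 − 1.0362)·4.0·19.1

165.3165 g


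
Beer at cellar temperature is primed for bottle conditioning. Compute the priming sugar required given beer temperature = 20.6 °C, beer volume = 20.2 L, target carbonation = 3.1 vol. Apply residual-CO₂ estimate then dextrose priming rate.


residual = 14.695·(0.01821 + 0.09011·e^(−0.04·T));  sugar = (target − residual)·4.0·V
residual = 14.695·(0.01821 + 0.09011·e^(−0.04·20.6)) = 0.8485
sugar = (3.1 − 0.8485)·4.0·20.2

181.9234 g


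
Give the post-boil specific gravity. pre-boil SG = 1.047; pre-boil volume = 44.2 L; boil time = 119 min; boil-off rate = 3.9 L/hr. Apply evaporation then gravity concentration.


V_post = V_pre − rate·(t/60);  SG_post = 1 + (SG_pre−1)·V_pre/V_post
V_post = 44.2 − 3.9·(119/60) = 36.4650
SG_post = 1 + (1.047 − 1)·44.2/36.4650

1.0570


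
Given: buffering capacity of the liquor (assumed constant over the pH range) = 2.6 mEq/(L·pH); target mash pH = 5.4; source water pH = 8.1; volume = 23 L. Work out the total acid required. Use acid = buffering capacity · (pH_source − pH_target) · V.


acid = 2.6 · (8.1 − 5.4) · 23

161.4600 mEq


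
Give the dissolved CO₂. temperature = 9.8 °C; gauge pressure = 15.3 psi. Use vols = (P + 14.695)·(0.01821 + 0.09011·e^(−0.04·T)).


vols = (15.3 + 14.695)·(0.01821 + 0.09011·e^(−0.04·9.8))

2.3725 volumes


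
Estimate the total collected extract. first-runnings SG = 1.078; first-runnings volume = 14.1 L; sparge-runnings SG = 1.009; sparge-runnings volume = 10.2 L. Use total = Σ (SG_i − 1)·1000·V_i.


first = (1.078 − 1)·1000·14.1 = 1099.8000
sparge = (1.009 − 1)·1000·10.2 = 91.8000
total = 1099.8000 + 91.8000

1191.6000 gravity·L


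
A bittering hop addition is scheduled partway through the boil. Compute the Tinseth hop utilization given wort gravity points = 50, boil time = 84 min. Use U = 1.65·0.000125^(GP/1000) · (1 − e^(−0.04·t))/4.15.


bigness = 1.65·0.000125^(50/1000) = 1.0528
boil_factor = (1 − e^(−0.04·84))/4.15 = 0.2326
U = 1.0528 · 0.2326

0.2449


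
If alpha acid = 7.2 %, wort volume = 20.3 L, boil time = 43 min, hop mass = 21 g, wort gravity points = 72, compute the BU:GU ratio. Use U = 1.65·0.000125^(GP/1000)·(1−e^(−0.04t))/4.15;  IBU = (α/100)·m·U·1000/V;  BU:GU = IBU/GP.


U = 1.65·0.000125^(72/1000)·(1−e^(−0.04·43))/4.15 = 0.1709
IBU = (7.2/100)·21·0.1709·1000/20.3 = 12.7285
BU:GU = 12.7285/72

0.1768


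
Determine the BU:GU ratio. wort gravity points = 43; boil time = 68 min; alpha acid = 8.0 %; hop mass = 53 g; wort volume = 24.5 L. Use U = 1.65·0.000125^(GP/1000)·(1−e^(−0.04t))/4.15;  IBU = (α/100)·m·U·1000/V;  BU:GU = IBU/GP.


U = 1.65·0.000125^(43/1000)·(1−e^(−0.04·68))/4.15 = 0.2524
IBU = (8.0/100)·53·0.2524·1000/24.5 = 43.6725
BU:GU = 43.6725/43

1.0156


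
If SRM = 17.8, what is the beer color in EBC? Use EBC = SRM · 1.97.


EBC = 17.8 · 1.97

35.0660 EBC


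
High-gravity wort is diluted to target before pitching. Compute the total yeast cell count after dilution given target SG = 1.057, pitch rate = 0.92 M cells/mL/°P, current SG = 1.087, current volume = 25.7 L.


V_w = V·((SG_c−1)/(SG_t−1)−1);  °P = 259 − 259/SG_t;  cells = rate·(V+V_w)·°P
V_w = 25.7·((1.087−1)/(1.057−1)−1) = 13.5263
V_final = 25.7 + 13.5263 = 39.2263
°P = 259 − 259/1.057 = 13.9669
cells = 0.92·39.2263·13.9669

504.0400 billion cells


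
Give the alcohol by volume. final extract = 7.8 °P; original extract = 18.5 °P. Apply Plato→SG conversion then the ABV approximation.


SG = 259/(259 − P);  ABV = (OG − FG)·131.25
OG = 259/(259 − 18.5) = 1.0769
FG = 259/(259 − 7.8) = 1.0311
ABV = (1.0769 − 1.0311)·131.25

6.0207 % ABV


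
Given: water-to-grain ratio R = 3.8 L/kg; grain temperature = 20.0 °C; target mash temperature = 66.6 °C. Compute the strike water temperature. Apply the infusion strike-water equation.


T_strike = (0.41/R)·(T_mash − T_grain) + T_mash
T_strike = (0.41/3.8)·(66.6 − 20.0) + 66.6

71.6279 °C


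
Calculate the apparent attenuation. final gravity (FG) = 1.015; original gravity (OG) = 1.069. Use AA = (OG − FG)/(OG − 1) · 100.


AA = (1.069 − 1.015)/(1.069 − 1) · 100

78.2609 %


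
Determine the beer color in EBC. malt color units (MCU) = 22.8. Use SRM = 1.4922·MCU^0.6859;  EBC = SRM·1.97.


SRM = 1.4922·22.8^0.6859 = 12.7419
EBC = 12.7419·1.97

25.1016 EBC


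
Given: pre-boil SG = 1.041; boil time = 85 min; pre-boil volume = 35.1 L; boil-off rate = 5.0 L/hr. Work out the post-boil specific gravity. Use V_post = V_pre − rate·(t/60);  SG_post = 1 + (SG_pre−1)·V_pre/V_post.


V_post = 35.1 − 5.0·(85/60) = 28.0167
SG_post = 1 + (1.041 − 1)·35.1/28.0167

1.0514


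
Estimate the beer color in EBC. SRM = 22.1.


EBC = SRM · 1.97
EBC = 22.1 · 1.97

43.5370 EBC


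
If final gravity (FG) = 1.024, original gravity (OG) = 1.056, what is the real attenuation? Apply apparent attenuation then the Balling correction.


AA = (OG−FG)/(OG−1)·100;  RA = AA·0.8192
AA = (1.056 − 1.024)/(1.056 − 1)·100 = 57.1429
RA = 57.1429·0.8192

46.8114 %


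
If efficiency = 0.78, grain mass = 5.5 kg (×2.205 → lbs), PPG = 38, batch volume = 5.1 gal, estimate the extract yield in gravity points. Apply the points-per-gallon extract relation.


points = lbs × PPG × eff / vol
lbs = 5.5 × 2.205 = 12.1275
points = 12.1275 × 38 × 0.78 / 5.1

70.4822 points


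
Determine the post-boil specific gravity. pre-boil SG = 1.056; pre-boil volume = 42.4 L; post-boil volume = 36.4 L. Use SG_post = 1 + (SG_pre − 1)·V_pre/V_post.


pts_pre = (1.056 − 1)·1000 = 56.0000
pts_post = 56.0000·42.4/36.4 = 65.2308
SG_post = 1 + 65.2308/1000

1.0652


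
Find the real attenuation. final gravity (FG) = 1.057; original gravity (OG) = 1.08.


AA = (OG−FG)/(OG−1)·100;  RA = AA·0.8192
AA = (1.08 − 1.057)/(1.08 − 1)·100 = 28.7500
RA = 28.7500·0.8192

23.5520 %


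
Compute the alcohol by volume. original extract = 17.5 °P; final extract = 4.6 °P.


SG = 259/(259 − P);  ABV = (OG − FG)·131.25
OG = 259/(259 − 17.5) = 1.0725
FG = 259/(259 − 4.6) = 1.0181
ABV = (1.0725 − 1.0181)·131.25

7.1376 % ABV


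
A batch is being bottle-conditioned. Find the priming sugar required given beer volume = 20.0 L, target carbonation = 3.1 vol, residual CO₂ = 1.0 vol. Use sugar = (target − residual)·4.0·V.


sugar = (3.1 − 1.0)·4.0·20.0

168.0000 g


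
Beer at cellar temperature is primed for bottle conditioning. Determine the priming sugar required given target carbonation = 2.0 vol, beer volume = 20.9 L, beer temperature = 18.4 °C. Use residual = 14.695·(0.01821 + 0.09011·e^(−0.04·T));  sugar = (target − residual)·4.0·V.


residual = 14.695·(0.01821 + 0.09011·e^(−0.04·18.4)) = 0.9019
sugar = (2.0 − 0.9019)·4.0·20.9

91.8006 g


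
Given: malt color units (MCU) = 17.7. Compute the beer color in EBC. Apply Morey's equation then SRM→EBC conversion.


SRM = 1.4922·MCU^0.6859;  EBC = SRM·1.97
SRM = 1.4922·17.7^0.6859 = 10.7106
EBC = 10.7106·1.97

21.0998 EBC


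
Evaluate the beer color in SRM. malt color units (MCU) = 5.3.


SRM = 1.4922 · MCU^0.6859
SRM = 1.4922 · 5.3^0.6859

4.6839 SRM


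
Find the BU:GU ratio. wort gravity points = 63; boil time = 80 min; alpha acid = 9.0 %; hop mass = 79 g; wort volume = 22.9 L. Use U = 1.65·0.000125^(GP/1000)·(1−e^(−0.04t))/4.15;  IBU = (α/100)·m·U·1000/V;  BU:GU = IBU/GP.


U = 1.65·0.000125^(63/1000)·(1−e^(−0.04·80))/4.15 = 0.2165
IBU = (9.0/100)·79·0.2165·1000/22.9 = 67.2205
BU:GU = 67.2205/63

1.0670


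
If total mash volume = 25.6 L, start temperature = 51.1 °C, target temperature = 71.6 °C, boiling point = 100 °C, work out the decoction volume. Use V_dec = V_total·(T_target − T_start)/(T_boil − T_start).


V_dec = 25.6·(71.6 − 51.1)/(100 − 51.1)

10.7321 L


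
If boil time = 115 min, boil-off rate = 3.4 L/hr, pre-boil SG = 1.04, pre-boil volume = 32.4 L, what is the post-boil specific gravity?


V_post = V_pre − rate·(t/60);  SG_post = 1 + (SG_pre−1)·V_pre/V_post
V_post = 32.4 − 3.4·(115/60) = 25.8833
SG_post = 1 + (1.04 − 1)·32.4/25.8833

1.0501


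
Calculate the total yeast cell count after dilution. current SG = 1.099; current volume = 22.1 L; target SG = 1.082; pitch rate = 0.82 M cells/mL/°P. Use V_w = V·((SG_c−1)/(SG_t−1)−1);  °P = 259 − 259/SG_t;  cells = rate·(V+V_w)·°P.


V_w = 22.1·((1.099−1)/(1.082−1)−1) = 4.5817
V_final = 22.1 + 4.5817 = 26.6817
°P = 259 − 259/1.082 = 19.6285
cells = 0.82·26.6817·19.6285

429.4512 billion cells


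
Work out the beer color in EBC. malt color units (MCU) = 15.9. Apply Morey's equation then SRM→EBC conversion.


SRM = 1.4922·MCU^0.6859;  EBC = SRM·1.97
SRM = 1.4922·15.9^0.6859 = 9.9510
EBC = 9.9510·1.97

19.6034 EBC


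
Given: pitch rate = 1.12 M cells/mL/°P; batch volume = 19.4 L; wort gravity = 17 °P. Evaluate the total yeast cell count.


cells (billions) = rate · V_L · °P
cells = 1.12 · 19.4 · 17

369.3760 billion cells


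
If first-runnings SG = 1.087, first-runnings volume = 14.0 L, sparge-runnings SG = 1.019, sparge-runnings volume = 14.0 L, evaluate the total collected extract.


total = Σ (SG_i − 1)·1000·V_i
first = (1.087 − 1)·1000·14.0 = 1218.0000
sparge = (1.019 − 1)·1000·14.0 = 266.0000
total = 1218.0000 + 266.0000

1484.0000 gravity·L


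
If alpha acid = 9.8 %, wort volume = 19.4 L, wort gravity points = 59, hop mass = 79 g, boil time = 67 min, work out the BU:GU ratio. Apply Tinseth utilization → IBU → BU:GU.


U = 1.65·0.000125^(GP/1000)·(1−e^(−0.04t))/4.15;  IBU = (α/100)·m·U·1000/V;  BU:GU = IBU/GP
U = 1.65·0.000125^(59/1000)·(1−e^(−0.04·67))/4.15 = 0.2179
IBU = (9.8/100)·79·0.2179·1000/19.4 = 86.9678
BU:GU = 86.9678/59

1.4740


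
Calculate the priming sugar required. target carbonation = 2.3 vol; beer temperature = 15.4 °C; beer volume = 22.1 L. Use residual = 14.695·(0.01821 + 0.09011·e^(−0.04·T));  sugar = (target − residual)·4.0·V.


residual = 14.695·(0.01821 + 0.09011·e^(−0.04·15.4)) = 0.9828
sugar = (2.3 − 0.9828)·4.0·22.1

116.4423 g


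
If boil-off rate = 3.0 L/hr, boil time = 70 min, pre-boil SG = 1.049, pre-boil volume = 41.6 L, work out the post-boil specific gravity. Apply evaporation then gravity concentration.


V_post = V_pre − rate·(t/60);  SG_post = 1 + (SG_pre−1)·V_pre/V_post
V_post = 41.6 − 3.0·(70/60) = 38.1000
SG_post = 1 + (1.049 − 1)·41.6/38.1000

1.0535


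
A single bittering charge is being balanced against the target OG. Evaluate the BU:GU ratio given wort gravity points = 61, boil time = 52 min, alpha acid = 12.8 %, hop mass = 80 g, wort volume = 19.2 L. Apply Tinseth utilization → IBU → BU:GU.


U = 1.65·0.000125^(GP/1000)·(1−e^(−0.04t))/4.15;  IBU = (α/100)·m·U·1000/V;  BU:GU = IBU/GP
U = 1.65·0.000125^(61/1000)·(1−e^(−0.04·52))/4.15 = 0.2011
IBU = (12.8/100)·80·0.2011·1000/19.2 = 107.2479
BU:GU = 107.2479/61

1.7582


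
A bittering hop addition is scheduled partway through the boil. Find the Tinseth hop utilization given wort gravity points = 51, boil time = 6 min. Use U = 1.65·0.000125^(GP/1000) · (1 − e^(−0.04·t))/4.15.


bigness = 1.65·0.000125^(51/1000) = 1.0433
boil_factor = (1 − e^(−0.04·6))/4.15 = 0.0514
U = 1.0433 · 0.0514

0.0536


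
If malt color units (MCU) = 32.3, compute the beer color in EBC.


SRM = 1.4922·MCU^0.6859;  EBC = SRM·1.97
SRM = 1.4922·32.3^0.6859 = 16.1804
EBC = 16.1804·1.97

31.8754 EBC


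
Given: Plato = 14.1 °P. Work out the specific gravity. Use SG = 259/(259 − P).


SG = 259/(259 − 14.1)

1.0576


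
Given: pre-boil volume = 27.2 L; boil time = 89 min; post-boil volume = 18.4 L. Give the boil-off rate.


rate = (V_pre − V_post) / (t_min/60)
rate = (27.2 − 18.4) / (89/60)

5.9326 L/hr


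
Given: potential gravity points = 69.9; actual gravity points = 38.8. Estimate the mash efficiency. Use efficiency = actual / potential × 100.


efficiency = 38.8 / 69.9 × 100

55.5079 %


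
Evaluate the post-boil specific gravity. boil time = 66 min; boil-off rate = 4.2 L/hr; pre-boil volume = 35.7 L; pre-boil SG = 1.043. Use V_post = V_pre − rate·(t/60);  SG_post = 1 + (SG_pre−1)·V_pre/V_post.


V_post = 35.7 − 4.2·(66/60) = 31.0800
SG_post = 1 + (1.043 − 1)·35.7/31.0800

1.0494


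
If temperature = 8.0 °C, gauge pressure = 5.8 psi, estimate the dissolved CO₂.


vols = (P + 14.695)·(0.01821 + 0.09011·e^(−0.04·T))
vols = (5.8 + 14.695)·(0.01821 + 0.09011·e^(−0.04·8.0))

1.7143 volumes


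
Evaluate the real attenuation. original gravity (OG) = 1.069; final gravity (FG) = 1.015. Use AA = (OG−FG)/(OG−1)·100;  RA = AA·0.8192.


AA = (1.069 − 1.015)/(1.069 − 1)·100 = 78.2609
RA = 78.2609·0.8192

64.1113 %


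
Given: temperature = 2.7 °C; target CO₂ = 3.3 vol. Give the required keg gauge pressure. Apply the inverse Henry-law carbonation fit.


psi = vols/(0.01821 + 0.09011·e^(−0.04·T)) − 14.695
psi = 3.3/(0.01821 + 0.09011·e^(−0.04·2.7)) − 14.695

18.6063 psi


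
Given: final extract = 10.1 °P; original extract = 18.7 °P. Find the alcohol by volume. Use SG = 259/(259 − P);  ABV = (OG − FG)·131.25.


OG = 259/(259 − 18.7) = 1.0778
FG = 259/(259 − 10.1) = 1.0406
ABV = (1.0778 − 1.0406)·131.25

4.8879 % ABV


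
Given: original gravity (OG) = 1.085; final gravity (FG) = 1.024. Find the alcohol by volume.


ABV = (OG − FG) · 131.25
ABV = (1.085 − 1.024) · 131.25

8.0062 % ABV


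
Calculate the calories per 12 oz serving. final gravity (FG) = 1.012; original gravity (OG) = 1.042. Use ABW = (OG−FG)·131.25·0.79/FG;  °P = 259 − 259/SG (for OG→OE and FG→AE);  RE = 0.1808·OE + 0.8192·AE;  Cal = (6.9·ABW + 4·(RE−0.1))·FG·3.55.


ABW = (1.042 − 1.012)·131.25·0.79/1.012 = 3.0737
OE = 259 − 259/1.042 = 10.4395 °P
AE = 259 − 259/1.012 = 3.0711 °P
RE = 0.1808·10.4395 + 0.8192·3.0711 = 4.4034 °P
Cal = (6.9·3.0737 + 4·(4.4034−0.1))·1.012·3.55

138.0356 kcal


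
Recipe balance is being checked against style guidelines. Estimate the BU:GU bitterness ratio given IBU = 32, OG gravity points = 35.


BU:GU = IBU / OG_points
BU:GU = 32 / 35

0.9143


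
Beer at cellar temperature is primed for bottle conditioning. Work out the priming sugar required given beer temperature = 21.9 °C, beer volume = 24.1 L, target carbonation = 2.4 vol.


residual = 14.695·(0.01821 + 0.09011·e^(−0.04·T));  sugar = (target − residual)·4.0·V
residual = 14.695·(0.01821 + 0.09011·e^(−0.04·21.9)) = 0.8190
sugar = (2.4 − 0.8190)·4.0·24.1

152.4046 g


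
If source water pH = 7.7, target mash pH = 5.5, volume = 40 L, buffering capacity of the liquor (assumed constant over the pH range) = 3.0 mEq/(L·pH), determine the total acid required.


acid = buffering capacity · (pH_source − pH_target) · V
acid = 3.0 · (7.7 − 5.5) · 40

264.0000 mEq


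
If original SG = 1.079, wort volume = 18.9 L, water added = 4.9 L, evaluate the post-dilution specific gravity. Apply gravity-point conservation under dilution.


SG_new = 1 + (SG_old − 1)·V_old/(V_old + V_water)
pts = (1.079 − 1)·1000·18.9/(18.9 + 4.9) = 62.7353
SG_new = 1 + 62.7353/1000

1.0627


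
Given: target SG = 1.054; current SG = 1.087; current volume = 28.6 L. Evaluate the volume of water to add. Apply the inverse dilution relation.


V_water = V·((SG_curr − 1)/(SG_target − 1) − 1)
V_water = 28.6·((1.087 − 1)/(1.054 − 1) − 1)

17.4778 L


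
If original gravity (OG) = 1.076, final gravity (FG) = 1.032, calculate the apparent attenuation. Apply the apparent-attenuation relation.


AA = (OG − FG)/(OG − 1) · 100
AA = (1.076 − 1.032)/(1.076 − 1) · 100

57.8947 %


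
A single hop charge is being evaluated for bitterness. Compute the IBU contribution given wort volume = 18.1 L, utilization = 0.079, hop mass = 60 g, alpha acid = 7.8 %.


IBU = (α/100)·mass·U·1000 / V
IBU = (7.8/100)·60·0.079·1000 / 18.1

20.4265 IBU


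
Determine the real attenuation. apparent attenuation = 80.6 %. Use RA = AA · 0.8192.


RA = 80.6 · 0.8192

66.0275 %


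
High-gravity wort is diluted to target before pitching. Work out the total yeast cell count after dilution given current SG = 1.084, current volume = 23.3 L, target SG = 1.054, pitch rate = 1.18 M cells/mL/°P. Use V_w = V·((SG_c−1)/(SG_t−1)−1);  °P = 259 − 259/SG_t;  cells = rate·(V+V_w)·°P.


V_w = 23.3·((1.084−1)/(1.054−1)−1) = 12.9444
V_final = 23.3 + 12.9444 = 36.2444
°P = 259 − 259/1.054 = 13.2694
cells = 1.18·36.2444·13.2694

567.5137 billion cells
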